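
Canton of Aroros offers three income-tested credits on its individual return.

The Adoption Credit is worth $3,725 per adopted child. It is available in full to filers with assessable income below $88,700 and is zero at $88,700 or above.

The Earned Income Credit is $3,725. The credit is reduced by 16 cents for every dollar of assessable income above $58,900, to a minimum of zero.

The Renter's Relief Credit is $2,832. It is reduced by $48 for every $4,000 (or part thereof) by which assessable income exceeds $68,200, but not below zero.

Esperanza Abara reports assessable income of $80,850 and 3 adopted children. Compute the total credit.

$14,028

Adoption Credit: base = 3 × $3,725 = $11,175. $80,850 is below the $88,700 cutoff, so the full $11,175 applies.
Earned Income Credit: 16% of the $21,950 excess over $58,900 is $3,512; credit = $3,725 − $3,512 = $213.
Renter's Relief Credit: income exceeds $68,200 by $12,650, which is 4 full-or-partial $4,000 increments; reduction = 4 × $48 = $192, leaving $2,640.
Total: $11,175 + $213 + $2,640 = $14,028.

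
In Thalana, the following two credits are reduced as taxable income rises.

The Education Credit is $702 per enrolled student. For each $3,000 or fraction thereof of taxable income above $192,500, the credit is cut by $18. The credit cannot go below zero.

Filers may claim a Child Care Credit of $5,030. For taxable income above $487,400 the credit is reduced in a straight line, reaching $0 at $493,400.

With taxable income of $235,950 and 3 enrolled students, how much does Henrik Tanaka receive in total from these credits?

$6,866

Education Credit: base = 3 × $702 = $2,106. income exceeds $192,500 by $43,450, which is 15 full-or-partial $3,000 increments; reduction = 15 × $18 = $270, leaving $1,836.
Child Care Credit: $235,950 is at or below the $487,400 threshold, so the full $5,030 applies.
Total: $1,836 + $5,030 = $6,866.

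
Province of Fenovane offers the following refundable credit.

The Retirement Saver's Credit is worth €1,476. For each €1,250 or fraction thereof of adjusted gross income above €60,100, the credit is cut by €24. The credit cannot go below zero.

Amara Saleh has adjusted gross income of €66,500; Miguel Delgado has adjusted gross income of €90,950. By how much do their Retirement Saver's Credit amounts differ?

€456

Amara (€66,500): Retirement Saver's Credit: income exceeds €60,100 by €6,400, which is 6 full-or-partial €1,250 increments; reduction = 6 × €24 = €144, leaving €1,332.
Miguel (€90,950): Retirement Saver's Credit: income exceeds €60,100 by €30,850, which is 25 full-or-partial €1,250 increments; reduction = 25 × €24 = €600, leaving €876.
Difference: |€1,332 − €876| = €456.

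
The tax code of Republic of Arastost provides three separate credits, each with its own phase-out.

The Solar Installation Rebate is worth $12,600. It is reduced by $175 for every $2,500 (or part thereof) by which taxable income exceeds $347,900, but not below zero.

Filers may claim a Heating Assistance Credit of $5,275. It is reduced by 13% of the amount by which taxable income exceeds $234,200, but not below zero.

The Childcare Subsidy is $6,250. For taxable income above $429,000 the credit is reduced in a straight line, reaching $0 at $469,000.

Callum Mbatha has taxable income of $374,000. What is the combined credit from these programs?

$16,925

Solar Installation Rebate: income exceeds $347,900 by $26,100, which is 11 full-or-partial $2,500 increments; reduction = 11 × $175 = $1,925, leaving $10,675.
Heating Assistance Credit: 13% of the $139,800 excess over $234,200 is $18,174 ≥ base, so the credit is $0.
Childcare Subsidy: $374,000 is at or below the $429,000 threshold, so the full $6,250 applies.
Total: $10,675 + $0 + $6,250 = $16,925.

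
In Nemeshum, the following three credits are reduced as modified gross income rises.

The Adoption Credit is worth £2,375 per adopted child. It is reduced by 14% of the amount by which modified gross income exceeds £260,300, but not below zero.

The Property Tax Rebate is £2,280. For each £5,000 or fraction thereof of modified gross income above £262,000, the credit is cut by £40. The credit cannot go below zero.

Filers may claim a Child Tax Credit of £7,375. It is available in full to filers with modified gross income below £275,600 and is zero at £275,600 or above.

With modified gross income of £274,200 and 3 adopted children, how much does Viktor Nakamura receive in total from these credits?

Adoption Credit: base = 3 × £2,375 = £7,125. 14% of the £13,900 excess over £260,300 is £1,946; credit = £7,125 − £1,946 = £5,179.
Property Tax Rebate: income exceeds £262,000 by £12,200, which is 3 full-or-partial £5,000 increments; reduction = 3 × £40 = £120, leaving £2,160.
Child Tax Credit: £274,200 is below the £275,600 cutoff, so the full £7,375 applies.
Total: £5,179 + £2,160 + £7,375 = £14,714.

£14,714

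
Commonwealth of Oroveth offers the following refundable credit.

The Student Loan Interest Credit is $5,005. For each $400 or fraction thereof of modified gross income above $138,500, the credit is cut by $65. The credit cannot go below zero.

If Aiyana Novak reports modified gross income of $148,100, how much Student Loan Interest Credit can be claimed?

$3,445

Student Loan Interest Credit: income exceeds $138,500 by $9,600, which is 24 full-or-partial $400 increments; reduction = 24 × $65 = $1,560, leaving $3,445.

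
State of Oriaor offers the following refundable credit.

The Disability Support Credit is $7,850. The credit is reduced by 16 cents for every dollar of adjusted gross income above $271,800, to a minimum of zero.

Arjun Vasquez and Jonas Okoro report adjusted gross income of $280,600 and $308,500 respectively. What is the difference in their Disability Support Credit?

$4,464

Arjun ($280,600): Disability Support Credit: 16% of the $8,800 excess over $271,800 is $1,408; credit = $7,850 − $1,408 = $6,442.
Jonas ($308,500): Disability Support Credit: 16% of the $36,700 excess over $271,800 is $5,872; credit = $7,850 − $5,872 = $1,978.
Difference: |$6,442 − $1,978| = $4,464.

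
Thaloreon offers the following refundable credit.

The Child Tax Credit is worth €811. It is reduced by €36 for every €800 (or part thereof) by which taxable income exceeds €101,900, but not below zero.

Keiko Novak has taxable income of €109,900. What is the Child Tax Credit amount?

€451

Child Tax Credit: income exceeds €101,900 by €8,000, which is 10 full-or-partial €800 increments; reduction = 10 × €36 = €360, leaving €451.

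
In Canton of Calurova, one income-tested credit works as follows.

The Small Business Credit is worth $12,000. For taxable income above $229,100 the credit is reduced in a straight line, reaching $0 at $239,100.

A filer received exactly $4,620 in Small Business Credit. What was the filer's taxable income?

$4,620 is 4,620/12,000 of the full $12,000, so 7,380/12,000 of the $10,000 range has been used: income = $229,100 + $10,000 × 7,380/12,000 = $235,250.

$235,250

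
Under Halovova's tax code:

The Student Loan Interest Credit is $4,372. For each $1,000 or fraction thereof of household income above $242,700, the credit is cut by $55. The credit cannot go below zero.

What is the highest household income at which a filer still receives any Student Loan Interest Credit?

$321,700

After 79 increments the reduction is 79 × $55 = $4,345, leaving $27; one more increment wipes it out. Increment 79 ends at excess 79 × $1,000 = $79,000, so the highest qualifying income is $242,700 + $79,000 = $321,700.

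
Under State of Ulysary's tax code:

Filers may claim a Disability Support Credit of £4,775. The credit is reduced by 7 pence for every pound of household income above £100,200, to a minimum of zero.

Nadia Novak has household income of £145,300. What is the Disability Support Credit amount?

£1,618

Disability Support Credit: 7% of the £45,100 excess over £100,200 is £3,157; credit = £4,775 − £3,157 = £1,618.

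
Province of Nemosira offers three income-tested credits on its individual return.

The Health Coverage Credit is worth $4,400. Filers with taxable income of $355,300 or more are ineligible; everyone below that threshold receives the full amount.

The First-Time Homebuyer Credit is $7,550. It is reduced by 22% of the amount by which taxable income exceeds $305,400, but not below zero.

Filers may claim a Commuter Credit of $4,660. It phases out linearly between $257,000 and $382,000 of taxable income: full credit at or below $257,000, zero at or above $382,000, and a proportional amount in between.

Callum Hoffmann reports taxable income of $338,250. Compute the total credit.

Health Coverage Credit: $338,250 is below the $355,300 cutoff, so the full $4,400 applies.
First-Time Homebuyer Credit: 22% of the $32,850 excess over $305,400 is $7,227; credit = $7,550 − $7,227 = $323.
Commuter Credit: $338,250 is $81,250 into a $125,000 phase-out range, leaving 43,750/125,000 of the credit: $4,660 × 43,750/125,000 = $1,631.
Total: $4,400 + $323 + $1,631 = $6,354.

$6,354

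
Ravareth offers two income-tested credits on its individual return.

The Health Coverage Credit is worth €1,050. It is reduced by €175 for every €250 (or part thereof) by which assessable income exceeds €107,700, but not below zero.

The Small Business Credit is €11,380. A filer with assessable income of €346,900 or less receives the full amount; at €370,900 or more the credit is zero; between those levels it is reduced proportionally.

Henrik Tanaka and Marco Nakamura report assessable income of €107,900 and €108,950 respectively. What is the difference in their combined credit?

€700

Henrik (€107,900): Health Coverage Credit: income exceeds €107,700 by €200, which is 1 full-or-partial €250 increment; reduction = 1 × €175 = €175, leaving €875. Small Business Credit: €107,900 is at or below the €346,900 threshold, so the full €11,380 applies. total €875 + €11,380 = €12,255
Marco (€108,950): Health Coverage Credit: income exceeds €107,700 by €1,250, which is 5 full-or-partial €250 increments; reduction = 5 × €175 = €875, leaving €175. Small Business Credit: €108,950 is at or below the €346,900 threshold, so the full €11,380 applies. total €175 + €11,380 = €11,555
Difference: |€12,255 − €11,555| = €700.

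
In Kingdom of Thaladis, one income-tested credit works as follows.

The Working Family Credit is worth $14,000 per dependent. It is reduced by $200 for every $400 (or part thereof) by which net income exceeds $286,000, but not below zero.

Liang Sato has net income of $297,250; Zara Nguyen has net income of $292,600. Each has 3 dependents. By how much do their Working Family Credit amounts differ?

Liang ($297,250): Working Family Credit: base = 3 × $14,000 = $42,000. income exceeds $286,000 by $11,250, which is 29 full-or-partial $400 increments; reduction = 29 × $200 = $5,800, leaving $36,200.
Zara ($292,600): Working Family Credit: base = 3 × $14,000 = $42,000. income exceeds $286,000 by $6,600, which is 17 full-or-partial $400 increments; reduction = 17 × $200 = $3,400, leaving $38,600.
Difference: |$36,200 − $38,600| = $2,400.

$2,400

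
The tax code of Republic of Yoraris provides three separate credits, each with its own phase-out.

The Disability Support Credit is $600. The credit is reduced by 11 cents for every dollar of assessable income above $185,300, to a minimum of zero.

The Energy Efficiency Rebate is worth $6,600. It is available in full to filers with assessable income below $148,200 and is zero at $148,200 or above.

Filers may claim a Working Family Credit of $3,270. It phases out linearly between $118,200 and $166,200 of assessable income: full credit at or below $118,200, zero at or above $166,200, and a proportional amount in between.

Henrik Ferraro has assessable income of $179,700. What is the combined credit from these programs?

Disability Support Credit: $179,700 is at or below the $185,300 threshold, so the full $600 applies.
Energy Efficiency Rebate: $179,700 meets or exceeds the $148,200 cutoff, so the credit is $0.
Working Family Credit: $179,700 is at or above $166,200, so the credit is $0.
Total: $600 + $0 + $0 = $600.

$600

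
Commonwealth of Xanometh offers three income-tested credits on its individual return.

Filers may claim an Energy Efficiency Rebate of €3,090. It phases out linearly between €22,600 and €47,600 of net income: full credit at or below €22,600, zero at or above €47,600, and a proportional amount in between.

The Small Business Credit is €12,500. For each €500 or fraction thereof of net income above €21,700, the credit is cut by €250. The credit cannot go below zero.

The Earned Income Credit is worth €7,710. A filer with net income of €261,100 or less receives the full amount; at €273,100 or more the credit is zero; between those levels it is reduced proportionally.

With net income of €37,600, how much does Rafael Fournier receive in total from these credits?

€13,446

Energy Efficiency Rebate: €37,600 is €15,000 into a €25,000 phase-out range, leaving 10,000/25,000 of the credit: €3,090 × 10,000/25,000 = €1,236.
Small Business Credit: income exceeds €21,700 by €15,900, which is 32 full-or-partial €500 increments; reduction = 32 × €250 = €8,000, leaving €4,500.
Earned Income Credit: €37,600 is at or below the €261,100 threshold, so the full €7,710 applies.
Total: €1,236 + €4,500 + €7,710 = €13,446.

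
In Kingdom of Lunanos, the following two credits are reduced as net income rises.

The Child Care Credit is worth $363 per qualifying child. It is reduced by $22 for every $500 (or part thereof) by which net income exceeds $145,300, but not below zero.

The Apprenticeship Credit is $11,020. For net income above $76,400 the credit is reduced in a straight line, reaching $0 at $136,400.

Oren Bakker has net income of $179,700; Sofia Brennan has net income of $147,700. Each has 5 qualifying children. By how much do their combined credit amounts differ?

$1,408

Oren ($179,700): Child Care Credit: base = 5 × $363 = $1,815. income exceeds $145,300 by $34,400, which is 69 full-or-partial $500 increments; reduction = 69 × $22 = $1,518, leaving $297. Apprenticeship Credit: $179,700 is at or above $136,400, so the credit is $0. total $297 + $0 = $297
Sofia ($147,700): Child Care Credit: base = 5 × $363 = $1,815. income exceeds $145,300 by $2,400, which is 5 full-or-partial $500 increments; reduction = 5 × $22 = $110, leaving $1,705. Apprenticeship Credit: $147,700 is at or above $136,400, so the credit is $0. total $1,705 + $0 = $1,705
Difference: |$297 − $1,705| = $1,408.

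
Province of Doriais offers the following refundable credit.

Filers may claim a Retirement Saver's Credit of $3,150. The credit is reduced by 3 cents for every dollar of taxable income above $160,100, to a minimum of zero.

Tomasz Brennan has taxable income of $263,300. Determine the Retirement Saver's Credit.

Retirement Saver's Credit: 3% of the $103,200 excess over $160,100 is $3,096; credit = $3,150 − $3,096 = $54.

$54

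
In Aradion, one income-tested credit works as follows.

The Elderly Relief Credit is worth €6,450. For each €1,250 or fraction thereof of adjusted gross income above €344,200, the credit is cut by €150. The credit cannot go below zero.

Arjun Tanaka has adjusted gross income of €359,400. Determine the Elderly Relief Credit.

Elderly Relief Credit: income exceeds €344,200 by €15,200, which is 13 full-or-partial €1,250 increments; reduction = 13 × €150 = €1,950, leaving €4,500.

€4,500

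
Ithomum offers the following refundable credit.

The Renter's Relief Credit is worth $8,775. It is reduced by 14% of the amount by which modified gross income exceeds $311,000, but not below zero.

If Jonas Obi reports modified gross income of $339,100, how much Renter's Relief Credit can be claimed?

Renter's Relief Credit: 14% of the $28,100 excess over $311,000 is $3,934; credit = $8,775 − $3,934 = $4,841.

$4,841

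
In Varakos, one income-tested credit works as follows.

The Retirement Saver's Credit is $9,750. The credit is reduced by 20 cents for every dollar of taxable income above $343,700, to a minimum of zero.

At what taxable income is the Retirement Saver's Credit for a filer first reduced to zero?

The credit falls by 20% of each dollar above $343,700, so it reaches zero when the excess is $9,750 / 20% = $48,750: income = $343,700 + $48,750 = $392,450.

$392,450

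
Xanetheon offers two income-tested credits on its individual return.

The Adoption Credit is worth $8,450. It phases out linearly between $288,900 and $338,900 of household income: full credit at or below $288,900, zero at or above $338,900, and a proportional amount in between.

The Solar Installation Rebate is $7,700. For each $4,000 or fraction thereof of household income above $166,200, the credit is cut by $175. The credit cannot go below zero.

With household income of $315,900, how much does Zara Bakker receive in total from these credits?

Adoption Credit: $315,900 is $27,000 into a $50,000 phase-out range, leaving 23,000/50,000 of the credit: $8,450 × 23,000/50,000 = $3,887.
Solar Installation Rebate: income exceeds $166,200 by $149,700, which is 38 full-or-partial $4,000 increments; reduction = 38 × $175 = $6,650, leaving $1,050.
Total: $3,887 + $1,050 = $4,937.

$4,937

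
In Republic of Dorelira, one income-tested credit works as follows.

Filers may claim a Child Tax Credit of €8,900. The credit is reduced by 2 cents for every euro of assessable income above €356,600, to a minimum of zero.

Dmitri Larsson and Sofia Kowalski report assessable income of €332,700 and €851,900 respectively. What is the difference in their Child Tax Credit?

Dmitri (€332,700): Child Tax Credit: €332,700 is at or below the €356,600 threshold, so the full €8,900 applies.
Sofia (€851,900): Child Tax Credit: 2% of the €495,300 excess over €356,600 is €9,906 ≥ base, so the credit is €0.
Difference: |€8,900 − €0| = €8,900.

€8,900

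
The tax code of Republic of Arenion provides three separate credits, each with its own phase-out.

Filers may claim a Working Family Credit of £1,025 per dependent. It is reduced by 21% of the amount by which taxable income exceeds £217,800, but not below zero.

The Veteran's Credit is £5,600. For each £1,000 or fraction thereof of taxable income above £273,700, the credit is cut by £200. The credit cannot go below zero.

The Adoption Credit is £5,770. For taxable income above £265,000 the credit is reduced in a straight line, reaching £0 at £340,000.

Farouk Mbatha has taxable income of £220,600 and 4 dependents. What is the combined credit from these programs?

Working Family Credit: base = 4 × £1,025 = £4,100. 21% of the £2,800 excess over £217,800 is £588; credit = £4,100 − £588 = £3,512.
Veteran's Credit: £220,600 is at or below the £273,700 threshold, so the full £5,600 applies.
Adoption Credit: £220,600 is at or below the £265,000 threshold, so the full £5,770 applies.
Total: £3,512 + £5,600 + £5,770 = £14,882.

£14,882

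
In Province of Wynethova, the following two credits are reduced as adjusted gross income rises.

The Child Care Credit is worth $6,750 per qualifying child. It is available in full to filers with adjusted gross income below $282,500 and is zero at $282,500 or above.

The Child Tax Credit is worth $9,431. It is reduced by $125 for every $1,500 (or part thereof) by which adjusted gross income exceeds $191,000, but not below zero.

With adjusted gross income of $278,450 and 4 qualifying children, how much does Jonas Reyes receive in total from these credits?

$29,056

Child Care Credit: base = 4 × $6,750 = $27,000. $278,450 is below the $282,500 cutoff, so the full $27,000 applies.
Child Tax Credit: income exceeds $191,000 by $87,450, which is 59 full-or-partial $1,500 increments; reduction = 59 × $125 = $7,375, leaving $2,056.
Total: $27,000 + $2,056 = $29,056.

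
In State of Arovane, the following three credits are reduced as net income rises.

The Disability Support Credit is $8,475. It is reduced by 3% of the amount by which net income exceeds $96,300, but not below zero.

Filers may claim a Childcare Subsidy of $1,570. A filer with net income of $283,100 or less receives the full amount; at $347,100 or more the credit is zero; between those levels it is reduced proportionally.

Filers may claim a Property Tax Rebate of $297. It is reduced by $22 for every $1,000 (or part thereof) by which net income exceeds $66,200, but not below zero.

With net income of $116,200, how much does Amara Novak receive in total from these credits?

Disability Support Credit: 3% of the $19,900 excess over $96,300 is $597; credit = $8,475 − $597 = $7,878.
Childcare Subsidy: $116,200 is at or below the $283,100 threshold, so the full $1,570 applies.
Property Tax Rebate: income exceeds $66,200 by $50,000 → 50 increments × $22 = $1,100 ≥ base, so the credit is $0.
Total: $7,878 + $1,570 + $0 = $9,448.

$9,448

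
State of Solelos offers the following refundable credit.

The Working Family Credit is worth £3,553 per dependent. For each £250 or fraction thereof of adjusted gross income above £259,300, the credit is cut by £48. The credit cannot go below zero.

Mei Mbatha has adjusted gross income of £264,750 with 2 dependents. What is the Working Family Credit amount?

£6,050

Working Family Credit: base = 2 × £3,553 = £7,106. income exceeds £259,300 by £5,450, which is 22 full-or-partial £250 increments; reduction = 22 × £48 = £1,056, leaving £6,050.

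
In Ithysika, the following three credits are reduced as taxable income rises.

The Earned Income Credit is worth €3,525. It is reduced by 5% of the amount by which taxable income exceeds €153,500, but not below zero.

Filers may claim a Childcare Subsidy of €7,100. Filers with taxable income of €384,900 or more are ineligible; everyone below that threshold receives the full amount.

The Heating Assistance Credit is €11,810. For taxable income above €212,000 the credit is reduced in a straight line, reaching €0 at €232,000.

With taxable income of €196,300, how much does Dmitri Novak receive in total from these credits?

€20,295

Earned Income Credit: 5% of the €42,800 excess over €153,500 is €2,140; credit = €3,525 − €2,140 = €1,385.
Childcare Subsidy: €196,300 is below the €384,900 cutoff, so the full €7,100 applies.
Heating Assistance Credit: €196,300 is at or below the €212,000 threshold, so the full €11,810 applies.
Total: €1,385 + €7,100 + €11,810 = €20,295.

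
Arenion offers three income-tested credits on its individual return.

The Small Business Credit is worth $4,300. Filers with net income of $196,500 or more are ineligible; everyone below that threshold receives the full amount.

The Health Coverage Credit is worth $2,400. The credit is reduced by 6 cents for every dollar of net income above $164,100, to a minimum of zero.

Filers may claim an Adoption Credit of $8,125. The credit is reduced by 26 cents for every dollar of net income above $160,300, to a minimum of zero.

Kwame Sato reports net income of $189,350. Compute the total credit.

$5,757

Small Business Credit: $189,350 is below the $196,500 cutoff, so the full $4,300 applies.
Health Coverage Credit: 6% of the $25,250 excess over $164,100 is $1,515; credit = $2,400 − $1,515 = $885.
Adoption Credit: 26% of the $29,050 excess over $160,300 is $7,553; credit = $8,125 − $7,553 = $572.
Total: $4,300 + $885 + $572 = $5,757.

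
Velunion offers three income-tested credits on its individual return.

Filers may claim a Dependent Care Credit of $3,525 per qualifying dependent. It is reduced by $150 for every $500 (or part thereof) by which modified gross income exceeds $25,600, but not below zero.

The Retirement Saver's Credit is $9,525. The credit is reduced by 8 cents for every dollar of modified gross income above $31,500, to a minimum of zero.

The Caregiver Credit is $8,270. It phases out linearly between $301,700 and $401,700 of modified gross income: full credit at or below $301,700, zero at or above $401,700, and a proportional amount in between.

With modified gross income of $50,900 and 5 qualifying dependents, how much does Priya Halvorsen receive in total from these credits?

Dependent Care Credit: base = 5 × $3,525 = $17,625. income exceeds $25,600 by $25,300, which is 51 full-or-partial $500 increments; reduction = 51 × $150 = $7,650, leaving $9,975.
Retirement Saver's Credit: 8% of the $19,400 excess over $31,500 is $1,552; credit = $9,525 − $1,552 = $7,973.
Caregiver Credit: $50,900 is at or below the $301,700 threshold, so the full $8,270 applies.
Total: $9,975 + $7,973 + $8,270 = $26,218.

$26,218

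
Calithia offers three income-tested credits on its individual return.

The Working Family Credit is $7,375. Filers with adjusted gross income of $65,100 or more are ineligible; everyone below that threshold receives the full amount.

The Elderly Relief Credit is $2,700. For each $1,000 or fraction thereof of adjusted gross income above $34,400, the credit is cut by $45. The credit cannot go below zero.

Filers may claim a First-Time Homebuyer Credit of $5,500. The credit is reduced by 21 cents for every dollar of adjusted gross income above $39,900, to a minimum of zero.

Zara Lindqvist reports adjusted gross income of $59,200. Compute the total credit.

$10,397

Working Family Credit: $59,200 is below the $65,100 cutoff, so the full $7,375 applies.
Elderly Relief Credit: income exceeds $34,400 by $24,800, which is 25 full-or-partial $1,000 increments; reduction = 25 × $45 = $1,125, leaving $1,575.
First-Time Homebuyer Credit: 21% of the $19,300 excess over $39,900 is $4,053; credit = $5,500 − $4,053 = $1,447.
Total: $7,375 + $1,575 + $1,447 = $10,397.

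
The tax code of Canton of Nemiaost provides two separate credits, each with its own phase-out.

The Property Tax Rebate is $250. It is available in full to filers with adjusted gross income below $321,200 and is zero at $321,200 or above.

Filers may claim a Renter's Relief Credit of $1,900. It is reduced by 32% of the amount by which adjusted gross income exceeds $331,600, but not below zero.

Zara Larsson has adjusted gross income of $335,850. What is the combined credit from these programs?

$540

Property Tax Rebate: $335,850 meets or exceeds the $321,200 cutoff, so the credit is $0.
Renter's Relief Credit: 32% of the $4,250 excess over $331,600 is $1,360; credit = $1,900 − $1,360 = $540.
Total: $0 + $540 = $540.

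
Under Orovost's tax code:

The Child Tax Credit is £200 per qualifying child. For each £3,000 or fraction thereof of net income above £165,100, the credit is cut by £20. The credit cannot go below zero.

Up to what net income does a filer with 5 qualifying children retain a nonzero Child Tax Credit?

Full credit = 5 × £200 = £1,000.
After 49 increments the reduction is 49 × £20 = £980, leaving £20; one more increment wipes it out. Increment 49 ends at excess 49 × £3,000 = £147,000, so the highest qualifying income is £165,100 + £147,000 = £312,100.

£312,100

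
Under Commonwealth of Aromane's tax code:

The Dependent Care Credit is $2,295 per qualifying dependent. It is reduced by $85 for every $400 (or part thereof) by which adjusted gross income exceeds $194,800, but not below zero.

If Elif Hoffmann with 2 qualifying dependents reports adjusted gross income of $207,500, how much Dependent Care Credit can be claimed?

Dependent Care Credit: base = 2 × $2,295 = $4,590. income exceeds $194,800 by $12,700, which is 32 full-or-partial $400 increments; reduction = 32 × $85 = $2,720, leaving $1,870.

$1,870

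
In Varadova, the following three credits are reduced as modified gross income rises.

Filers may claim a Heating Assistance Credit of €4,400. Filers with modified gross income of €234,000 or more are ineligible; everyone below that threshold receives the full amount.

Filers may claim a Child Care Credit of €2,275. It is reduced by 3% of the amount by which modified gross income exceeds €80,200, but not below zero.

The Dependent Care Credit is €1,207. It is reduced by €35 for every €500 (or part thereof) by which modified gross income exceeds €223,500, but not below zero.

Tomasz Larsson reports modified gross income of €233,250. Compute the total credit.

Heating Assistance Credit: €233,250 is below the €234,000 cutoff, so the full €4,400 applies.
Child Care Credit: 3% of the €153,050 excess over €80,200 is €4,591.50 ≥ base, so the credit is €0.
Dependent Care Credit: income exceeds €223,500 by €9,750, which is 20 full-or-partial €500 increments; reduction = 20 × €35 = €700, leaving €507.
Total: €4,400 + €0 + €507 = €4,907.

€4,907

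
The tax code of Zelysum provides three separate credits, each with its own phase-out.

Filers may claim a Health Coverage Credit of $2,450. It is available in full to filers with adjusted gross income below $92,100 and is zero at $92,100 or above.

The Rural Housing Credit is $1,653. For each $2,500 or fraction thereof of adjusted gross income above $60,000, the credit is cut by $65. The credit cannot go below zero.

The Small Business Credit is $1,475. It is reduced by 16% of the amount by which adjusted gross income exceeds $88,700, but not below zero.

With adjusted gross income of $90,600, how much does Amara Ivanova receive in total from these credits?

$4,429

Health Coverage Credit: $90,600 is below the $92,100 cutoff, so the full $2,450 applies.
Rural Housing Credit: income exceeds $60,000 by $30,600, which is 13 full-or-partial $2,500 increments; reduction = 13 × $65 = $845, leaving $808.
Small Business Credit: 16% of the $1,900 excess over $88,700 is $304; credit = $1,475 − $304 = $1,171.
Total: $2,450 + $808 + $1,171 = $4,429.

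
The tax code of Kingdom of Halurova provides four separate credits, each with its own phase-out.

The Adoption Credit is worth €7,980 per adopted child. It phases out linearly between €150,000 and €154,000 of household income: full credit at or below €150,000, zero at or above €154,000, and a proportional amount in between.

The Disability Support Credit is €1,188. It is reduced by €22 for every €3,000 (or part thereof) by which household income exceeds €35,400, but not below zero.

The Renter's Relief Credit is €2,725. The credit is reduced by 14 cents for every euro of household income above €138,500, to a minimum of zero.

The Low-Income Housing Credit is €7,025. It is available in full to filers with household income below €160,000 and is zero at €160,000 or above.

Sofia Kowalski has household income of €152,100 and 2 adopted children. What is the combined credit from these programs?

€15,757

Adoption Credit: base = 2 × €7,980 = €15,960. €152,100 is €2,100 into a €4,000 phase-out range, leaving 1,900/4,000 of the credit: €15,960 × 1,900/4,000 = €7,581.
Disability Support Credit: income exceeds €35,400 by €116,700, which is 39 full-or-partial €3,000 increments; reduction = 39 × €22 = €858, leaving €330.
Renter's Relief Credit: 14% of the €13,600 excess over €138,500 is €1,904; credit = €2,725 − €1,904 = €821.
Low-Income Housing Credit: €152,100 is below the €160,000 cutoff, so the full €7,025 applies.
Total: €7,581 + €330 + €821 + €7,025 = €15,757.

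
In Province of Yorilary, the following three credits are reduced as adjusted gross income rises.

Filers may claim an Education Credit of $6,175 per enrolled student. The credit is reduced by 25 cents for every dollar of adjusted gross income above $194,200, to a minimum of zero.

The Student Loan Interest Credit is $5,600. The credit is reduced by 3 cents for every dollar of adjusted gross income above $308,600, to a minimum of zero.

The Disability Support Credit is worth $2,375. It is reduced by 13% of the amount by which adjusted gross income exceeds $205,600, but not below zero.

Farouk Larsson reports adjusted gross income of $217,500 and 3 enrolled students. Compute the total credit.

Education Credit: base = 3 × $6,175 = $18,525. 25% of the $23,300 excess over $194,200 is $5,825; credit = $18,525 − $5,825 = $12,700.
Student Loan Interest Credit: $217,500 is at or below the $308,600 threshold, so the full $5,600 applies.
Disability Support Credit: 13% of the $11,900 excess over $205,600 is $1,547; credit = $2,375 − $1,547 = $828.
Total: $12,700 + $5,600 + $828 = $19,128.

$19,128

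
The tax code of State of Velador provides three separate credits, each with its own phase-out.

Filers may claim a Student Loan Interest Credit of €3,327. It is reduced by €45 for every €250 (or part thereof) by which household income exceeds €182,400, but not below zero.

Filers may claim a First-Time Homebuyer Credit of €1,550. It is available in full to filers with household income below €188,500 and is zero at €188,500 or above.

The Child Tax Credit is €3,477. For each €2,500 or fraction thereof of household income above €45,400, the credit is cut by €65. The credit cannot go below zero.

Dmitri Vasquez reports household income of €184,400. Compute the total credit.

€4,517

Student Loan Interest Credit: income exceeds €182,400 by €2,000, which is 8 full-or-partial €250 increments; reduction = 8 × €45 = €360, leaving €2,967.
First-Time Homebuyer Credit: €184,400 is below the €188,500 cutoff, so the full €1,550 applies.
Child Tax Credit: income exceeds €45,400 by €139,000 → 56 increments × €65 = €3,640 ≥ base, so the credit is €0.
Total: €2,967 + €1,550 + €0 = €4,517.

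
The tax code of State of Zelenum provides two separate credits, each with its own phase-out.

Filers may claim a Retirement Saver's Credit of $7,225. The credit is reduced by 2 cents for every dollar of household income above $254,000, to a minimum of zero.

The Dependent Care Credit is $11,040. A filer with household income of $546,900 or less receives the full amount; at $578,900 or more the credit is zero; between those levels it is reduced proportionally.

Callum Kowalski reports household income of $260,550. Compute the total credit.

$18,134

Retirement Saver's Credit: 2% of the $6,550 excess over $254,000 is $131; credit = $7,225 − $131 = $7,094.
Dependent Care Credit: $260,550 is at or below the $546,900 threshold, so the full $11,040 applies.
Total: $7,094 + $11,040 = $18,134.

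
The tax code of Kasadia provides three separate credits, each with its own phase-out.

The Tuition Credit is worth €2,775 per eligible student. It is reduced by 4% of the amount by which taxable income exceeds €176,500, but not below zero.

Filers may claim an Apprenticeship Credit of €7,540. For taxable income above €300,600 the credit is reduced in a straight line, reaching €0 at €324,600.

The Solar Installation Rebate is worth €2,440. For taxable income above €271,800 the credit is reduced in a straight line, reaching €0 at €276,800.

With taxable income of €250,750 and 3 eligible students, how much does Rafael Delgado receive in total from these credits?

€15,335

Tuition Credit: base = 3 × €2,775 = €8,325. 4% of the €74,250 excess over €176,500 is €2,970; credit = €8,325 − €2,970 = €5,355.
Apprenticeship Credit: €250,750 is at or below the €300,600 threshold, so the full €7,540 applies.
Solar Installation Rebate: €250,750 is at or below the €271,800 threshold, so the full €2,440 applies.
Total: €5,355 + €7,540 + €2,440 = €15,335.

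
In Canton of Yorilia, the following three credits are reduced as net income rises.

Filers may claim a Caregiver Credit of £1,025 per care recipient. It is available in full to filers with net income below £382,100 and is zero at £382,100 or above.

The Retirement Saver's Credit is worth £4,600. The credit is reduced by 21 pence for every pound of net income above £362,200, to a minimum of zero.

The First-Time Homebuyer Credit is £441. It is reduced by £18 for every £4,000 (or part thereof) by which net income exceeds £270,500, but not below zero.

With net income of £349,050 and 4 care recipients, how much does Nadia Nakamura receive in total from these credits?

£8,781

Caregiver Credit: base = 4 × £1,025 = £4,100. £349,050 is below the £382,100 cutoff, so the full £4,100 applies.
Retirement Saver's Credit: £349,050 is at or below the £362,200 threshold, so the full £4,600 applies.
First-Time Homebuyer Credit: income exceeds £270,500 by £78,550, which is 20 full-or-partial £4,000 increments; reduction = 20 × £18 = £360, leaving £81.
Total: £4,100 + £4,600 + £81 = £8,781.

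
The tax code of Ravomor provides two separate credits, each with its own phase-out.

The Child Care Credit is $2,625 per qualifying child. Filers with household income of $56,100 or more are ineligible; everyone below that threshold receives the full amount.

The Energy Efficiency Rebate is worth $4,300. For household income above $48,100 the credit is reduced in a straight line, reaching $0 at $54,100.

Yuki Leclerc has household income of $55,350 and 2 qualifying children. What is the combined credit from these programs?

$5,250

Child Care Credit: base = 2 × $2,625 = $5,250. $55,350 is below the $56,100 cutoff, so the full $5,250 applies.
Energy Efficiency Rebate: $55,350 is at or above $54,100, so the credit is $0.
Total: $5,250 + $0 = $5,250.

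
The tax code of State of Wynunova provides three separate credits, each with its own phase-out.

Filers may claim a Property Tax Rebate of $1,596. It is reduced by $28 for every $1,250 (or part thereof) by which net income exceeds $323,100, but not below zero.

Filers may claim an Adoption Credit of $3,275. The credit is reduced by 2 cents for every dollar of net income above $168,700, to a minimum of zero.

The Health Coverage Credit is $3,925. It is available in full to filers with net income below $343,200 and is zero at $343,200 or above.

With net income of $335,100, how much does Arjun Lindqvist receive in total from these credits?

$5,241

Property Tax Rebate: income exceeds $323,100 by $12,000, which is 10 full-or-partial $1,250 increments; reduction = 10 × $28 = $280, leaving $1,316.
Adoption Credit: 2% of the $166,400 excess over $168,700 is $3,328 ≥ base, so the credit is $0.
Health Coverage Credit: $335,100 is below the $343,200 cutoff, so the full $3,925 applies.
Total: $1,316 + $0 + $3,925 = $5,241.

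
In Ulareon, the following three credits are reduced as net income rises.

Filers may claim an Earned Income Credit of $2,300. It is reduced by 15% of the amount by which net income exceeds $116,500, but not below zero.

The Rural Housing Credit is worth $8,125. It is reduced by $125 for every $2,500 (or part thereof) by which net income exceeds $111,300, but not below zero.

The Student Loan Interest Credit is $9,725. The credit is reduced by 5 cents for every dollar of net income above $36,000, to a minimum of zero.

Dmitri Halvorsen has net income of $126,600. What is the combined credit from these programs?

$13,230

Earned Income Credit: 15% of the $10,100 excess over $116,500 is $1,515; credit = $2,300 − $1,515 = $785.
Rural Housing Credit: income exceeds $111,300 by $15,300, which is 7 full-or-partial $2,500 increments; reduction = 7 × $125 = $875, leaving $7,250.
Student Loan Interest Credit: 5% of the $90,600 excess over $36,000 is $4,530; credit = $9,725 − $4,530 = $5,195.
Total: $785 + $7,250 + $5,195 = $13,230.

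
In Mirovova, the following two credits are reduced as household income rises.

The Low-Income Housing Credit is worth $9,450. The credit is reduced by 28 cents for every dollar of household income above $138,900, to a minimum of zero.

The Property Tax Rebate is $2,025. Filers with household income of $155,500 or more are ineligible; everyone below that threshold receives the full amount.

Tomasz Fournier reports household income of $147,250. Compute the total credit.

Low-Income Housing Credit: 28% of the $8,350 excess over $138,900 is $2,338; credit = $9,450 − $2,338 = $7,112.
Property Tax Rebate: $147,250 is below the $155,500 cutoff, so the full $2,025 applies.
Total: $7,112 + $2,025 = $9,137.

$9,137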